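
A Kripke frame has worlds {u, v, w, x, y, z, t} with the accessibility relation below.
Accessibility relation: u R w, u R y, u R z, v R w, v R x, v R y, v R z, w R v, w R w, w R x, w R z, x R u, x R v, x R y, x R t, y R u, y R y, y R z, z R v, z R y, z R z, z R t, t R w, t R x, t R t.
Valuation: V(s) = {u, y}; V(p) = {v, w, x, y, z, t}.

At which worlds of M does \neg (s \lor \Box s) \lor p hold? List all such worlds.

Let φ = \neg (s \lor \Box s) \lor p. Evaluate φ at each world:
  u (successors {w, y, z}): φ is false.
  v (successors {w, x, y, z}): φ is true.
  w (successors {v, w, x, z}): φ is true.
  x (successors {u, v, y, t}): φ is true.
  y (successors {u, y, z}): φ is true.
  z (successors {v, y, z, t}): φ is true.
  t (successors {w, x, t}): φ is true.
For instance, at w:
  At w: \neg (s \lor \Box s) is true, p is true, so \neg (s \lor \Box s) \lor p is true.
    At w: s \lor \Box s is false, so \neg (s \lor \Box s) is true.
      At w: s is false, \Box s is false, so s \lor \Box s is false.
Satisfying worlds: {v, w, x, y, z, t}

v, w, x, y, z, t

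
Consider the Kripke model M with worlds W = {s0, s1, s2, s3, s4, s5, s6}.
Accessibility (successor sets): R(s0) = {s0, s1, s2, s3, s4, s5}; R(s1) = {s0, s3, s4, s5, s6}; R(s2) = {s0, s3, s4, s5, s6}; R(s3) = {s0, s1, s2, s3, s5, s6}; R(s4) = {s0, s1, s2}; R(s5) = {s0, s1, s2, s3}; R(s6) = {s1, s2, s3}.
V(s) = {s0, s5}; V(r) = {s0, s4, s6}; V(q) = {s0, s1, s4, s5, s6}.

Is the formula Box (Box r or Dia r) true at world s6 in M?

Yes

At s6: Box (Box r or Dia r) requires Box r or Dia r at every successor {s1, s2, s3}.
    At s1: Box r is false, Dia r is true, so Box r or Dia r is true.
      At s1: Box r requires r at every successor {s0, s3, s4, s5, s6}.
        r fails at s3, so Box r is false at s1.
      At s1: Dia r requires r at some successor in {s0, s3, s4, s5, s6}.
        r holds at s0, so Dia r is true at s1.
    At s2: Box r is false, Dia r is true, so Box r or Dia r is true.
      At s2: Box r requires r at every successor {s0, s3, s4, s5, s6}.
        r fails at s3, so Box r is false at s2.
      At s2: Dia r requires r at some successor in {s0, s3, s4, s5, s6}.
        r holds at s0, so Dia r is true at s2.
    At s3: Box r is false, Dia r is true, so Box r or Dia r is true.
      At s3: Box r requires r at every successor {s0, s1, s2, s3, s5, s6}.
        r fails at s1, so Box r is false at s3.
      At s3: Dia r requires r at some successor in {s0, s1, s2, s3, s5, s6}.
        r holds at s0, so Dia r is true at s3.
So Box (Box r or Dia r) is true at s6.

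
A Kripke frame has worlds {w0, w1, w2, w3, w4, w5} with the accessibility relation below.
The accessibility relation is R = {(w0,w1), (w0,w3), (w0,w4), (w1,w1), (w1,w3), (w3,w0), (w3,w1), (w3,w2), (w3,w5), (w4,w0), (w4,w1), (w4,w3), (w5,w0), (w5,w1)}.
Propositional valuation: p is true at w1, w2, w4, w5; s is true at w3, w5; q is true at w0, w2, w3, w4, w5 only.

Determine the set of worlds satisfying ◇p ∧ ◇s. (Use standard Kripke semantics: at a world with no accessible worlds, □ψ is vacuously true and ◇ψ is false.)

Let φ = ◇p ∧ ◇s. Evaluate φ at each world:
  w0 (successors {w1, w3, w4}): φ is true.
  w1 (successors {w1, w3}): φ is true.
  w2 (successors ∅): φ is false.
  w3 (successors {w0, w1, w2, w5}): φ is true.
  w4 (successors {w0, w1, w3}): φ is true.
  w5 (successors {w0, w1}): φ is false.
For instance, at w1:
  At w1: ◇p is true, ◇s is true, so ◇p ∧ ◇s is true.
    At w1: ◇p requires p at some successor in {w1, w3}.
      p holds at w1, so ◇p is true at w1.
    At w1: ◇s requires s at some successor in {w1, w3}.
      s holds at w3, so ◇s is true at w1.
Satisfying worlds: {w0, w1, w3, w4}

w0, w1, w3, w4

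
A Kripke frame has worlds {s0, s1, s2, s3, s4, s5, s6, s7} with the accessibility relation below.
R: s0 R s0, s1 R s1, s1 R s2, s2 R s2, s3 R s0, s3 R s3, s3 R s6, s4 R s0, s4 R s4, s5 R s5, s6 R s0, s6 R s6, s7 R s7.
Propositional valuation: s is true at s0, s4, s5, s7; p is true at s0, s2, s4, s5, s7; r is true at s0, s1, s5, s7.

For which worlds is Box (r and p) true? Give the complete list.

s0, s5, s7

Let φ = Box (r and p). Evaluate φ at each world:
  s0 (successors {s0}): φ is true.
  s1 (successors {s1, s2}): φ is false.
  s2 (successors {s2}): φ is false.
  s3 (successors {s0, s3, s6}): φ is false.
  s4 (successors {s0, s4}): φ is false.
  s5 (successors {s5}): φ is true.
  s6 (successors {s0, s6}): φ is false.
  s7 (successors {s7}): φ is true.
For instance, at s1:
  At s1: Box (r and p) requires r and p at every successor {s1, s2}.
    r and p fails at s1, so Box (r and p) is false at s1.
Satisfying worlds: {s0, s5, s7}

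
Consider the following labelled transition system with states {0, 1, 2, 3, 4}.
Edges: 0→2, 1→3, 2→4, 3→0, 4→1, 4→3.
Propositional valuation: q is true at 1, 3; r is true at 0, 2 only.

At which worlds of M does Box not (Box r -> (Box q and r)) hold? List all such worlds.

1, 3

Let φ = Box not (Box r -> (Box q and r)). Evaluate φ at each world:
  0 (successors {2}): φ is false.
  1 (successors {3}): φ is true.
  2 (successors {4}): φ is false.
  3 (successors {0}): φ is true.
  4 (successors {1, 3}): φ is false.
For instance, at 2:
  At 2: Box not (Box r -> (Box q and r)) requires not (Box r -> (Box q and r)) at every successor {4}.
    not (Box r -> (Box q and r)) fails at 4, so Box not (Box r -> (Box q and r)) is false at 2.
      At 4: Box r -> (Box q and r) is true, so not (Box r -> (Box q and r)) is false.
Satisfying worlds: {1, 3}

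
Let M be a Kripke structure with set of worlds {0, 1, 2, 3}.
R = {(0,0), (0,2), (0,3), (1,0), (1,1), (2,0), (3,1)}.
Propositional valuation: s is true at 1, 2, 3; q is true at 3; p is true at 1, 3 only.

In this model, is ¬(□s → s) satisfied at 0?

No

At 0: □s → s is true, so ¬(□s → s) is false.
  At 0: □s is false, s is false, so □s → s is true.
    At 0: □s requires s at every successor {0, 2, 3}.
      s fails at 0, so □s is false at 0.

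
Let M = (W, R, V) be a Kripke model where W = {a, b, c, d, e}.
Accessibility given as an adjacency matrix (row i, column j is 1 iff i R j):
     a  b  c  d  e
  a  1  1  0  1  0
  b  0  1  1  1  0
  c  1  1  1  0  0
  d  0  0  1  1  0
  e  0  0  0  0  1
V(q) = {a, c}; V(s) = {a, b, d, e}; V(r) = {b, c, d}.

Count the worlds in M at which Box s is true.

Let φ = Box s. Evaluate φ at each world:
  a (successors {a, b, d}): φ is true.
  b (successors {b, c, d}): φ is false.
  c (successors {a, b, c}): φ is false.
  d (successors {c, d}): φ is false.
  e (successors {e}): φ is true.
For instance, at a:
  At a: Box s requires s at every successor {a, b, d}.
    At a: s is true.
    At b: s is true.
    At d: s is true.
  So Box s is true at a.
Satisfying worlds: {a, e}

2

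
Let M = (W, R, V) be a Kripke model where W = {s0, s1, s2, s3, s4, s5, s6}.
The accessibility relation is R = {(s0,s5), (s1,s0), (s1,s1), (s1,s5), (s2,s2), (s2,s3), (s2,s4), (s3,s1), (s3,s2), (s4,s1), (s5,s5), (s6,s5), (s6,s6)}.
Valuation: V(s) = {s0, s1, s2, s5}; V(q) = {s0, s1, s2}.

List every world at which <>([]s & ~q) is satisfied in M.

Let φ = <>([]s & ~q). Evaluate φ at each world:
  s0 (successors {s5}): φ is true.
  s1 (successors {s0, s1, s5}): φ is true.
  s2 (successors {s2, s3, s4}): φ is true.
  s3 (successors {s1, s2}): φ is false.
  s4 (successors {s1}): φ is false.
  s5 (successors {s5}): φ is true.
  s6 (successors {s5, s6}): φ is true.
For instance, at s6:
  At s6: <>([]s & ~q) requires []s & ~q at some successor in {s5, s6}.
    []s & ~q holds at s5, so <>([]s & ~q) is true at s6.
      At s5: []s is true, ~q is true, so []s & ~q is true.
Satisfying worlds: {s0, s1, s2, s5, s6}

s0, s1, s2, s5, s6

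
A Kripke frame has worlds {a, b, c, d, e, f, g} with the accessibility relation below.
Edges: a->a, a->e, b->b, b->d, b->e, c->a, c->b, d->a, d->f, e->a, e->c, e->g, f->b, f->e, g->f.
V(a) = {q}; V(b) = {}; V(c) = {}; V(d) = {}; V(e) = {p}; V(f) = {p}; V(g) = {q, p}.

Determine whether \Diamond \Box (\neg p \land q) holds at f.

Recall that \Box ψ holds at a world iff ψ holds at every accessible world, and \Diamond ψ holds iff ψ holds at some accessible world.
At f: \Diamond \Box (\neg p \land q) requires \Box (\neg p \land q) at some successor in {b, e}.
  At b: \Box (\neg p \land q) is false.
  At e: \Box (\neg p \land q) is false.
So \Diamond \Box (\neg p \land q) is false at f.

No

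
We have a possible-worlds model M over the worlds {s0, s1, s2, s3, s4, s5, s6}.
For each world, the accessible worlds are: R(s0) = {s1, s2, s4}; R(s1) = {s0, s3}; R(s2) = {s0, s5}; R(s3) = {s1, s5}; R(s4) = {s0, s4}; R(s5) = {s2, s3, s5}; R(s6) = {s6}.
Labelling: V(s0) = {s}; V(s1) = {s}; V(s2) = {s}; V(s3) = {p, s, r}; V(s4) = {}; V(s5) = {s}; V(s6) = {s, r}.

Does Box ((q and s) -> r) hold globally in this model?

Recall that Box ψ holds at a world iff ψ holds at every accessible world, and Dia ψ holds iff ψ holds at some accessible world.
Let φ = Box ((q and s) -> r). Evaluate φ at each world:
  s0 (successors {s1, s2, s4}): φ is true.
  s1 (successors {s0, s3}): φ is true.
  s2 (successors {s0, s5}): φ is true.
  s3 (successors {s1, s5}): φ is true.
  s4 (successors {s0, s4}): φ is true.
  s5 (successors {s2, s3, s5}): φ is true.
  s6 (successors {s6}): φ is true.
For instance, at s0:
  At s0: Box ((q and s) -> r) requires (q and s) -> r at every successor {s1, s2, s4}.
    At s1: (q and s) -> r is true.
    At s2: (q and s) -> r is true.
    At s4: (q and s) -> r is true.
  So Box ((q and s) -> r) is true at s0.

Yes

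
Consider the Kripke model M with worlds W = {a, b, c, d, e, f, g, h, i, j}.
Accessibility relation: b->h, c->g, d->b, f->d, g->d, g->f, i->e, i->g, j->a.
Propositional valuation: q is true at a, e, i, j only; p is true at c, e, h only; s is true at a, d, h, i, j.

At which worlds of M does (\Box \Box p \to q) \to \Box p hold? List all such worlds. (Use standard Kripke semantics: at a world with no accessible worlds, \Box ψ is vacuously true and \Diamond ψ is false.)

Let φ = (\Box \Box p \to q) \to \Box p. Evaluate φ at each world:
  a (successors ∅): φ is true.
  b (successors {h}): φ is true.
  c (successors {g}): φ is false.
  d (successors {b}): φ is true.
  e (successors ∅): φ is true.
  f (successors {d}): φ is false.
  g (successors {d, f}): φ is false.
  h (successors ∅): φ is true.
  i (successors {e, g}): φ is false.
  j (successors {a}): φ is false.
For instance, at j:
  At j: \Box \Box p \to q is true, \Box p is false, so (\Box \Box p \to q) \to \Box p is false.
    At j: \Box \Box p is true, q is true, so \Box \Box p \to q is true.
      At j: \Box \Box p requires \Box p at every successor {a}.
        At a: \Box p is true.
      So \Box \Box p is true at j.
    At j: \Box p requires p at every successor {a}.
      p fails at a, so \Box p is false at j.
Satisfying worlds: {a, b, d, e, h}

a, b, d, e, h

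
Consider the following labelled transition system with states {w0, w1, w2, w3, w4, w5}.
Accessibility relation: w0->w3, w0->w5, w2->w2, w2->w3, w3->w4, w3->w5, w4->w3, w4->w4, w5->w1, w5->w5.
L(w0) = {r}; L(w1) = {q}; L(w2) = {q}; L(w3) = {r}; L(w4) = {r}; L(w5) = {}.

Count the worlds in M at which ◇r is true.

4

Recall that ◇ψ holds at a world iff ψ holds at some accessible world.
Let φ = ◇r. Evaluate φ at each world:
  w0 (successors {w3, w5}): φ is true.
  w1 (successors ∅): φ is false.
  w2 (successors {w2, w3}): φ is true.
  w3 (successors {w4, w5}): φ is true.
  w4 (successors {w3, w4}): φ is true.
  w5 (successors {w1, w5}): φ is false.
For instance, at w4:
  At w4: ◇r requires r at some successor in {w3, w4}.
    r holds at w3, so ◇r is true at w4.
Satisfying worlds: {w0, w2, w3, w4}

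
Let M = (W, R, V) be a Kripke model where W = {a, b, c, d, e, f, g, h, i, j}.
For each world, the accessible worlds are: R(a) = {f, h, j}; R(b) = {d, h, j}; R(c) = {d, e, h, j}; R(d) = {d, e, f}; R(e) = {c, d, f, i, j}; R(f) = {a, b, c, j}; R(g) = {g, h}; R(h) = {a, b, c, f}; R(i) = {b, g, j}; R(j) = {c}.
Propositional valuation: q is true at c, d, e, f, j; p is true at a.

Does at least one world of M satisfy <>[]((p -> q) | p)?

Recall that []ψ holds at a world iff ψ holds at every accessible world, and <>ψ holds iff ψ holds at some accessible world.
Let φ = <>[]((p -> q) | p). Evaluate φ at each world:
  a (successors {f, h, j}): φ is true.
  b (successors {d, h, j}): φ is true.
  c (successors {d, e, h, j}): φ is true.
  d (successors {d, e, f}): φ is true.
  e (successors {c, d, f, i, j}): φ is true.
  f (successors {a, b, c, j}): φ is true.
  g (successors {g, h}): φ is true.
  h (successors {a, b, c, f}): φ is true.
  i (successors {b, g, j}): φ is true.
  j (successors {c}): φ is true.
Detail at a (witness):
  At a: <>[]((p -> q) | p) requires []((p -> q) | p) at some successor in {f, h, j}.
    []((p -> q) | p) holds at f, so <>[]((p -> q) | p) is true at a.
      At f: []((p -> q) | p) requires (p -> q) | p at every successor {a, b, c, j}.
        At a: (p -> q) | p is true.
        At b: (p -> q) | p is true.
        At c: (p -> q) | p is true.
        At j: (p -> q) | p is true.
      So []((p -> q) | p) is true at f.

Yes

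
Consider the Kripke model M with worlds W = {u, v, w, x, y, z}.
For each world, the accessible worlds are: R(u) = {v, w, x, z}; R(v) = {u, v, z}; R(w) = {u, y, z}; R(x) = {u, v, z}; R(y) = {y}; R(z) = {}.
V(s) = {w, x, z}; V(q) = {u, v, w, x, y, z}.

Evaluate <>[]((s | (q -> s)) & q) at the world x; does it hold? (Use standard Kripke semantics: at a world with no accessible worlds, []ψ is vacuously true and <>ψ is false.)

At x: <>[]((s | (q -> s)) & q) requires []((s | (q -> s)) & q) at some successor in {u, v, z}.
  []((s | (q -> s)) & q) holds at z, so <>[]((s | (q -> s)) & q) is true at x.
    At z: no accessible worlds, so []((s | (q -> s)) & q) holds vacuously.

Yes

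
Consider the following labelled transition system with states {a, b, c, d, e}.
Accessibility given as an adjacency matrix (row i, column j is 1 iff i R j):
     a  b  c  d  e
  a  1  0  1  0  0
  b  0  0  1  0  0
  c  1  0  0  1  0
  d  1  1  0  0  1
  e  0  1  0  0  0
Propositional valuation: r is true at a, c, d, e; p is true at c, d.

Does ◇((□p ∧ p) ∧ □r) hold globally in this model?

No

Let φ = ◇((□p ∧ p) ∧ □r). Evaluate φ at each world:
  a (successors {a, c}): φ is false.
  b (successors {c}): φ is false.
  c (successors {a, d}): φ is false.
  d (successors {a, b, e}): φ is false.
  e (successors {b}): φ is false.
Detail at a (counterexample):
  At a: ◇((□p ∧ p) ∧ □r) requires (□p ∧ p) ∧ □r at some successor in {a, c}.
    At a: (□p ∧ p) ∧ □r is false.
    At c: (□p ∧ p) ∧ □r is false.
  So ◇((□p ∧ p) ∧ □r) is false at a.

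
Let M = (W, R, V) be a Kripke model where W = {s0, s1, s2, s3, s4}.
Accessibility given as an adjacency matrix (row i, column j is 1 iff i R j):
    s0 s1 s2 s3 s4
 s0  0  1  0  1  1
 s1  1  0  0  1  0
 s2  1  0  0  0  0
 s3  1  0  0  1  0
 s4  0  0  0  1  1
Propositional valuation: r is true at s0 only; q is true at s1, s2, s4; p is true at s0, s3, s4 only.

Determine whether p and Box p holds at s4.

At s4: p is true, Box p is true, so p and Box p is true.
  At s4: Box p requires p at every successor {s3, s4}.
    At s3: p is true.
    At s4: p is true.
  So Box p is true at s4.

Yes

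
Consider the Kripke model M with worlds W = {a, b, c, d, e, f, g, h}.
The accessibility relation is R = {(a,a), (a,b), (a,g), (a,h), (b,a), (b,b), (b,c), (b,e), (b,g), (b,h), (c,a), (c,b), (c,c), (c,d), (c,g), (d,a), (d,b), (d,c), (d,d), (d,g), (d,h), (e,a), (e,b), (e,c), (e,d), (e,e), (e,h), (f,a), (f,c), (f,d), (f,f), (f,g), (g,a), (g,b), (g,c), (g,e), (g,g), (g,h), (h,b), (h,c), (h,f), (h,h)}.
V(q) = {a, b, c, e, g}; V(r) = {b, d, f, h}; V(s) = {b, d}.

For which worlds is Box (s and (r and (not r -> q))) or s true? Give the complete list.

b, d

Let φ = Box (s and (r and (not r -> q))) or s. Evaluate φ at each world:
  a (successors {a, b, g, h}): φ is false.
  b (successors {a, b, c, e, g, h}): φ is true.
  c (successors {a, b, c, d, g}): φ is false.
  d (successors {a, b, c, d, g, h}): φ is true.
  e (successors {a, b, c, d, e, h}): φ is false.
  f (successors {a, c, d, f, g}): φ is false.
  g (successors {a, b, c, e, g, h}): φ is false.
  h (successors {b, c, f, h}): φ is false.
For instance, at d:
  At d: Box (s and (r and (not r -> q))) is false, s is true, so Box (s and (r and (not r -> q))) or s is true.
    At d: Box (s and (r and (not r -> q))) requires s and (r and (not r -> q)) at every successor {a, b, c, d, g, h}.
      s and (r and (not r -> q)) fails at a, so Box (s and (r and (not r -> q))) is false at d.
Satisfying worlds: {b, d}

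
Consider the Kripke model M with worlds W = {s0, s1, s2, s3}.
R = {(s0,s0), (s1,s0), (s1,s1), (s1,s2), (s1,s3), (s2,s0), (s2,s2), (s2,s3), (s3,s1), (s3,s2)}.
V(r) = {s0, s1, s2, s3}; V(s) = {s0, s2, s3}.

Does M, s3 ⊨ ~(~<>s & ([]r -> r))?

At s3: ~<>s & ([]r -> r) is false, so ~(~<>s & ([]r -> r)) is true.
  At s3: ~<>s is false, []r -> r is true, so ~<>s & ([]r -> r) is false.
    At s3: <>s is true, so ~<>s is false.
      At s3: <>s requires s at some successor in {s1, s2}.
        s holds at s2, so <>s is true at s3.
    At s3: []r is true, r is true, so []r -> r is true.
      At s3: []r requires r at every successor {s1, s2}.
        At s1: r is true.
        At s2: r is true.
      So []r is true at s3.

Yes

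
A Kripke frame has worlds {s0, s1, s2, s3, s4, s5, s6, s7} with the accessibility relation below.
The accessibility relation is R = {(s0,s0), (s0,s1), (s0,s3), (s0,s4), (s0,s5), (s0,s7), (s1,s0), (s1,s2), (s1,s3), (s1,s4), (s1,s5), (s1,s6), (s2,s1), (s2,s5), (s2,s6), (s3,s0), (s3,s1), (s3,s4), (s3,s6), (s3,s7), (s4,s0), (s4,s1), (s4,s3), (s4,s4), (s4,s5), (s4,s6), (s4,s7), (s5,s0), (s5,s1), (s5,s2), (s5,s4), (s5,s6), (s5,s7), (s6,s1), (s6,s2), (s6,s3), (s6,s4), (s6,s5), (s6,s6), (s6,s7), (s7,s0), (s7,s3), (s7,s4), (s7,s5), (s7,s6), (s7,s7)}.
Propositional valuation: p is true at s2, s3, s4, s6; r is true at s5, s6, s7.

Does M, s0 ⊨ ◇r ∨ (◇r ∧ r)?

At s0: ◇r is true, ◇r ∧ r is false, so ◇r ∨ (◇r ∧ r) is true.
  At s0: ◇r requires r at some successor in {s0, s1, s3, s4, s5, s7}.
    r holds at s5, so ◇r is true at s0.
  At s0: ◇r is true, r is false, so ◇r ∧ r is false.
    At s0: ◇r requires r at some successor in {s0, s1, s3, s4, s5, s7}.
      r holds at s5, so ◇r is true at s0.

Yes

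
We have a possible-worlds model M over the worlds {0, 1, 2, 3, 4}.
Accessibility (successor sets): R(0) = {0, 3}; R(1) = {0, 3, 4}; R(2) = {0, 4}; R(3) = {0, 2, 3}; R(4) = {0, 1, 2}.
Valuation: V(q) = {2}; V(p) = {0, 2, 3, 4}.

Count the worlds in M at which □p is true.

4

Let φ = □p. Evaluate φ at each world:
  0 (successors {0, 3}): φ is true.
  1 (successors {0, 3, 4}): φ is true.
  2 (successors {0, 4}): φ is true.
  3 (successors {0, 2, 3}): φ is true.
  4 (successors {0, 1, 2}): φ is false.
For instance, at 1:
  At 1: □p requires p at every successor {0, 3, 4}.
    At 0: p is true.
    At 3: p is true.
    At 4: p is true.
  So □p is true at 1.
Satisfying worlds: {0, 1, 2, 3}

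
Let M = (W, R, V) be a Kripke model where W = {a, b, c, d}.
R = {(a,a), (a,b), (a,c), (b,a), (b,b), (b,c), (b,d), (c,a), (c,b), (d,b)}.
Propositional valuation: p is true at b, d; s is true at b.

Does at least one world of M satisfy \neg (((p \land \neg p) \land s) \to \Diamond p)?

No

Let φ = \neg (((p \land \neg p) \land s) \to \Diamond p). Evaluate φ at each world:
  a (successors {a, b, c}): φ is false.
  b (successors {a, b, c, d}): φ is false.
  c (successors {a, b}): φ is false.
  d (successors {b}): φ is false.
For instance, at a:
  At a: ((p \land \neg p) \land s) \to \Diamond p is true, so \neg (((p \land \neg p) \land s) \to \Diamond p) is false.
    At a: (p \land \neg p) \land s is false, \Diamond p is true, so ((p \land \neg p) \land s) \to \Diamond p is true.
      At a: \Diamond p requires p at some successor in {a, b, c}.
        p holds at b, so \Diamond p is true at a.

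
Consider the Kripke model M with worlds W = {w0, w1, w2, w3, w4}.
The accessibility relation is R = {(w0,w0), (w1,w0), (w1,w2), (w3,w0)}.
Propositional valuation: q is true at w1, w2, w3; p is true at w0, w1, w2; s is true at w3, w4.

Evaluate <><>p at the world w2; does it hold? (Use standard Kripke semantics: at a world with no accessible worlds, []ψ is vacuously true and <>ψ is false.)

No

At w2: no accessible worlds, so <><>p is false.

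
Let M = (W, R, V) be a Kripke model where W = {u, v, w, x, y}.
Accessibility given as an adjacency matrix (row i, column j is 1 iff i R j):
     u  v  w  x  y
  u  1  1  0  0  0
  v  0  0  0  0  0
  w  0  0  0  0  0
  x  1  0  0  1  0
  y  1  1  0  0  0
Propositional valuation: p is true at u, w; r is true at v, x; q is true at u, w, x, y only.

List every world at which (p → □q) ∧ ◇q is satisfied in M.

x, y

Let φ = (p → □q) ∧ ◇q. Evaluate φ at each world:
  u (successors {u, v}): φ is false.
  v (successors ∅): φ is false.
  w (successors ∅): φ is false.
  x (successors {u, x}): φ is true.
  y (successors {u, v}): φ is true.
For instance, at u:
  At u: p → □q is false, ◇q is true, so (p → □q) ∧ ◇q is false.
    At u: p is true, □q is false, so p → □q is false.
      At u: □q requires q at every successor {u, v}.
        q fails at v, so □q is false at u.
    At u: ◇q requires q at some successor in {u, v}.
      q holds at u, so ◇q is true at u.
Satisfying worlds: {x, y}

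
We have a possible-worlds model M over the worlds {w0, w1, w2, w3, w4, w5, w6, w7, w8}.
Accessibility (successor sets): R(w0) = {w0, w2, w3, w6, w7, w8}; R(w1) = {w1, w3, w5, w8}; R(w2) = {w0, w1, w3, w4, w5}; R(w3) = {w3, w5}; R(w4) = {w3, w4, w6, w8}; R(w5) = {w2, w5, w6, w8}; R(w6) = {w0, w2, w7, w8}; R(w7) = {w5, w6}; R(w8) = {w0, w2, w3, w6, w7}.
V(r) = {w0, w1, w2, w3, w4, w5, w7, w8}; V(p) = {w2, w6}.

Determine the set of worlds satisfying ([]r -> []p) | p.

w0, w2, w4, w5, w6, w7, w8

Let φ = ([]r -> []p) | p. Evaluate φ at each world:
  w0 (successors {w0, w2, w3, w6, w7, w8}): φ is true.
  w1 (successors {w1, w3, w5, w8}): φ is false.
  w2 (successors {w0, w1, w3, w4, w5}): φ is true.
  w3 (successors {w3, w5}): φ is false.
  w4 (successors {w3, w4, w6, w8}): φ is true.
  w5 (successors {w2, w5, w6, w8}): φ is true.
  w6 (successors {w0, w2, w7, w8}): φ is true.
  w7 (successors {w5, w6}): φ is true.
  w8 (successors {w0, w2, w3, w6, w7}): φ is true.
For instance, at w0:
  At w0: []r -> []p is true, p is false, so ([]r -> []p) | p is true.
    At w0: []r is false, []p is false, so []r -> []p is true.
      At w0: []r requires r at every successor {w0, w2, w3, w6, w7, w8}.
        r fails at w6, so []r is false at w0.
      At w0: []p requires p at every successor {w0, w2, w3, w6, w7, w8}.
        p fails at w0, so []p is false at w0.
Satisfying worlds: {w0, w2, w4, w5, w6, w7, w8}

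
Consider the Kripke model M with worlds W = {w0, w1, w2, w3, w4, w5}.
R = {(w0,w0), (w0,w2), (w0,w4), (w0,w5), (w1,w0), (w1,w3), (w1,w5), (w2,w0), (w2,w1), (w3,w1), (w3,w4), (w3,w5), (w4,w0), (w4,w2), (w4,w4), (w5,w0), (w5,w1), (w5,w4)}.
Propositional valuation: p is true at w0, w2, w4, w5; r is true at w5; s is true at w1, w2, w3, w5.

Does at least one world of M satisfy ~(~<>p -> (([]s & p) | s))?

Recall that []ψ holds at a world iff ψ holds at every accessible world, and <>ψ holds iff ψ holds at some accessible world.
Let φ = ~(~<>p -> (([]s & p) | s)). Evaluate φ at each world:
  w0 (successors {w0, w2, w4, w5}): φ is false.
  w1 (successors {w0, w3, w5}): φ is false.
  w2 (successors {w0, w1}): φ is false.
  w3 (successors {w1, w4, w5}): φ is false.
  w4 (successors {w0, w2, w4}): φ is false.
  w5 (successors {w0, w1, w4}): φ is false.
For instance, at w1:
  At w1: ~<>p -> (([]s & p) | s) is true, so ~(~<>p -> (([]s & p) | s)) is false.
    At w1: ~<>p is false, ([]s & p) | s is true, so ~<>p -> (([]s & p) | s) is true.
      At w1: <>p is true, so ~<>p is false.
      At w1: []s & p is false, s is true, so ([]s & p) | s is true.

No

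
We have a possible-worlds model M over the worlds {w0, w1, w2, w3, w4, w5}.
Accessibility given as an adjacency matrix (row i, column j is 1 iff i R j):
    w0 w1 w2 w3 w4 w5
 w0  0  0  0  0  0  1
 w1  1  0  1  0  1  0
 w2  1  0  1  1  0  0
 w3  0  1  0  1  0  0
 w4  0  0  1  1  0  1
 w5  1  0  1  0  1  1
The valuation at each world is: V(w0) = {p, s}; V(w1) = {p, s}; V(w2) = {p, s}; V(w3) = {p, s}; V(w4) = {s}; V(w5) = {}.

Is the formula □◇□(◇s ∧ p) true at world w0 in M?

No

At w0: □◇□(◇s ∧ p) requires ◇□(◇s ∧ p) at every successor {w5}.
  ◇□(◇s ∧ p) fails at w5, so □◇□(◇s ∧ p) is false at w0.
    At w5: ◇□(◇s ∧ p) requires □(◇s ∧ p) at some successor in {w0, w2, w4, w5}.
      At w0: □(◇s ∧ p) is false.
      At w2: □(◇s ∧ p) is false.
      At w4: □(◇s ∧ p) is false.
      At w5: □(◇s ∧ p) is false.
    So ◇□(◇s ∧ p) is false at w5.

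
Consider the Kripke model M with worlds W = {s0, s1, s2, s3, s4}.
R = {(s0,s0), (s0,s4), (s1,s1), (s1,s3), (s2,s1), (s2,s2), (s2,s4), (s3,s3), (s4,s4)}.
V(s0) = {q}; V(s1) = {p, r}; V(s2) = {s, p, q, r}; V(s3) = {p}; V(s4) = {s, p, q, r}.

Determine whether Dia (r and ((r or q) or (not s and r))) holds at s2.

Yes

At s2: Dia (r and ((r or q) or (not s and r))) requires r and ((r or q) or (not s and r)) at some successor in {s1, s2, s4}.
  r and ((r or q) or (not s and r)) holds at s1, so Dia (r and ((r or q) or (not s and r))) is true at s2.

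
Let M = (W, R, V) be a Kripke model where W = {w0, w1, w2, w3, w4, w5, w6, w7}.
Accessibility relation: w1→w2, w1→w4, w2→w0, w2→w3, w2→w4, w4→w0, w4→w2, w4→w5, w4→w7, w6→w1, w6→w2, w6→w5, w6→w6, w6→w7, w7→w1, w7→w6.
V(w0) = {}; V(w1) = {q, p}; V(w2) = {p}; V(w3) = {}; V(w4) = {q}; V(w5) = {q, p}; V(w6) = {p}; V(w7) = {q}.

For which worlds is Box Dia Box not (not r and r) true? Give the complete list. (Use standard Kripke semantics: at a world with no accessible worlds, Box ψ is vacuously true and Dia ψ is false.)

w0, w1, w3, w5, w7

Let φ = Box Dia Box not (not r and r). Evaluate φ at each world:
  w0 (successors ∅): φ is true.
  w1 (successors {w2, w4}): φ is true.
  w2 (successors {w0, w3, w4}): φ is false.
  w3 (successors ∅): φ is true.
  w4 (successors {w0, w2, w5, w7}): φ is false.
  w5 (successors ∅): φ is true.
  w6 (successors {w1, w2, w5, w6, w7}): φ is false.
  w7 (successors {w1, w6}): φ is true.
For instance, at w1:
  At w1: Box Dia Box not (not r and r) requires Dia Box not (not r and r) at every successor {w2, w4}.
      At w2: Dia Box not (not r and r) requires Box not (not r and r) at some successor in {w0, w3, w4}.
        Box not (not r and r) holds at w0, so Dia Box not (not r and r) is true at w2.
      At w4: Dia Box not (not r and r) requires Box not (not r and r) at some successor in {w0, w2, w5, w7}.
        Box not (not r and r) holds at w0, so Dia Box not (not r and r) is true at w4.
  So Box Dia Box not (not r and r) is true at w1.
Satisfying worlds: {w0, w1, w3, w5, w7}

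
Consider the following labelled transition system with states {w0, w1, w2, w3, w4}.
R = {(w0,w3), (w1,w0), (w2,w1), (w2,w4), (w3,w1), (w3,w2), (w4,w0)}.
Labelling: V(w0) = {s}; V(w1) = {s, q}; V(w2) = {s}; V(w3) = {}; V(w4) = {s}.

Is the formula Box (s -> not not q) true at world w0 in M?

At w0: Box (s -> not not q) requires s -> not not q at every successor {w3}.
  At w3: s -> not not q is true.
So Box (s -> not not q) is true at w0.

Yes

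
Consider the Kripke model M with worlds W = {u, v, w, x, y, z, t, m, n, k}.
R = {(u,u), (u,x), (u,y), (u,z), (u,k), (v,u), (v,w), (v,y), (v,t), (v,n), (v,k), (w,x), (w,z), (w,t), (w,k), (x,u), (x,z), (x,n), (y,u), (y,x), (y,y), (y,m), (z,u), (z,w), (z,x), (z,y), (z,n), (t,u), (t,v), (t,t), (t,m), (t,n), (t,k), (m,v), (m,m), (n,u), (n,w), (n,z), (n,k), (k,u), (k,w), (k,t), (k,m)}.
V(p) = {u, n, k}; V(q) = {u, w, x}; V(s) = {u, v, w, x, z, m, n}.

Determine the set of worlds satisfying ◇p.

u, v, w, x, y, z, t, n, k

Let φ = ◇p. Evaluate φ at each world:
  u (successors {u, x, y, z, k}): φ is true.
  v (successors {u, w, y, t, n, k}): φ is true.
  w (successors {x, z, t, k}): φ is true.
  x (successors {u, z, n}): φ is true.
  y (successors {u, x, y, m}): φ is true.
  z (successors {u, w, x, y, n}): φ is true.
  t (successors {u, v, t, m, n, k}): φ is true.
  m (successors {v, m}): φ is false.
  n (successors {u, w, z, k}): φ is true.
  k (successors {u, w, t, m}): φ is true.
For instance, at k:
  At k: ◇p requires p at some successor in {u, w, t, m}.
    p holds at u, so ◇p is true at k.
Satisfying worlds: {u, v, w, x, y, z, t, n, k}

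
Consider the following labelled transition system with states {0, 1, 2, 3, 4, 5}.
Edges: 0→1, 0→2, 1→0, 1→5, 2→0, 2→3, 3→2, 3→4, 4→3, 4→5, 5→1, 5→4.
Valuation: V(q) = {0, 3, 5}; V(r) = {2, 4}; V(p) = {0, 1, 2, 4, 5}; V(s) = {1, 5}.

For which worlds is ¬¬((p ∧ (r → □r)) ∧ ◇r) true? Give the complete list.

Let φ = ¬¬((p ∧ (r → □r)) ∧ ◇r). Evaluate φ at each world:
  0 (successors {1, 2}): φ is true.
  1 (successors {0, 5}): φ is false.
  2 (successors {0, 3}): φ is false.
  3 (successors {2, 4}): φ is false.
  4 (successors {3, 5}): φ is false.
  5 (successors {1, 4}): φ is true.
For instance, at 0:
  At 0: ¬((p ∧ (r → □r)) ∧ ◇r) is false, so ¬¬((p ∧ (r → □r)) ∧ ◇r) is true.
    At 0: (p ∧ (r → □r)) ∧ ◇r is true, so ¬((p ∧ (r → □r)) ∧ ◇r) is false.
      At 0: p ∧ (r → □r) is true, ◇r is true, so (p ∧ (r → □r)) ∧ ◇r is true.
Satisfying worlds: {0, 5}

0, 5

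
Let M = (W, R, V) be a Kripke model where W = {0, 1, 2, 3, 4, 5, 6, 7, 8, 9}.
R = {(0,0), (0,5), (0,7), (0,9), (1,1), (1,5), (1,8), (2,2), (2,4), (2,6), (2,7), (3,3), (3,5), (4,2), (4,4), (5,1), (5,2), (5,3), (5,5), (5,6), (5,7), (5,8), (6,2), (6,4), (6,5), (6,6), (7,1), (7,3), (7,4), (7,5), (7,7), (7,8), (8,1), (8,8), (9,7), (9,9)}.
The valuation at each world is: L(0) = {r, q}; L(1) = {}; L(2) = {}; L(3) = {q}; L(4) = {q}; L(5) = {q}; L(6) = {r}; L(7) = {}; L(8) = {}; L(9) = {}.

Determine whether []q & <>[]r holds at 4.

At 4: []q is false, <>[]r is false, so []q & <>[]r is false.
  At 4: []q requires q at every successor {2, 4}.
    q fails at 2, so []q is false at 4.
  At 4: <>[]r requires []r at some successor in {2, 4}.
    At 2: []r is false.
    At 4: []r is false.
  So <>[]r is false at 4.

No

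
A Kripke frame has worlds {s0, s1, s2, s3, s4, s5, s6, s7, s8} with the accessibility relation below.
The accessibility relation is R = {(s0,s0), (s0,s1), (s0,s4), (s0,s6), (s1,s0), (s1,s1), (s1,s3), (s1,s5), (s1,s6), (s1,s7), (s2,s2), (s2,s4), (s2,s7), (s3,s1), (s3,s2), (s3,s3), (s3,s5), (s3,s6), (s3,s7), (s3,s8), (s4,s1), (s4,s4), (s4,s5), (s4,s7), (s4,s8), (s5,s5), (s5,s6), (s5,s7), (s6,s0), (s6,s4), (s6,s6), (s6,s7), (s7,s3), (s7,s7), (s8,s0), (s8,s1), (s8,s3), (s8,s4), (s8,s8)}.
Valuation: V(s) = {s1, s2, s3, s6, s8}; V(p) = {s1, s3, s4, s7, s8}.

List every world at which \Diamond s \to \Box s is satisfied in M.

none

Let φ = \Diamond s \to \Box s. Evaluate φ at each world:
  s0 (successors {s0, s1, s4, s6}): φ is false.
  s1 (successors {s0, s1, s3, s5, s6, s7}): φ is false.
  s2 (successors {s2, s4, s7}): φ is false.
  s3 (successors {s1, s2, s3, s5, s6, s7, s8}): φ is false.
  s4 (successors {s1, s4, s5, s7, s8}): φ is false.
  s5 (successors {s5, s6, s7}): φ is false.
  s6 (successors {s0, s4, s6, s7}): φ is false.
  s7 (successors {s3, s7}): φ is false.
  s8 (successors {s0, s1, s3, s4, s8}): φ is false.
For instance, at s4:
  At s4: \Diamond s is true, \Box s is false, so \Diamond s \to \Box s is false.
    At s4: \Diamond s requires s at some successor in {s1, s4, s5, s7, s8}.
      s holds at s1, so \Diamond s is true at s4.
    At s4: \Box s requires s at every successor {s1, s4, s5, s7, s8}.
      s fails at s4, so \Box s is false at s4.
Satisfying worlds: none.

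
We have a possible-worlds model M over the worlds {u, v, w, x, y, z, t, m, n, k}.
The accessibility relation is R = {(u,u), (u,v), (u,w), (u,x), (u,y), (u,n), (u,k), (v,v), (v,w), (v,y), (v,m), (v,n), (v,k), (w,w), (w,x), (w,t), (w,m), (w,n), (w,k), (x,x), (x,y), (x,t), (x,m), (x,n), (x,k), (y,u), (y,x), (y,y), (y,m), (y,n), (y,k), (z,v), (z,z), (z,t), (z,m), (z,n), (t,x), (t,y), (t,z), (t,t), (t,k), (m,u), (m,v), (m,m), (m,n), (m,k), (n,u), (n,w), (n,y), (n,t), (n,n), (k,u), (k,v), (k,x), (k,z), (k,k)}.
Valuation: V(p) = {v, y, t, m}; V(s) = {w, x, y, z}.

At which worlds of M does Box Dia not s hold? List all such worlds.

Recall that Box ψ holds at a world iff ψ holds at every accessible world, and Dia ψ holds iff ψ holds at some accessible world.
Let φ = Box Dia not s. Evaluate φ at each world:
  u (successors {u, v, w, x, y, n, k}): φ is true.
  v (successors {v, w, y, m, n, k}): φ is true.
  w (successors {w, x, t, m, n, k}): φ is true.
  x (successors {x, y, t, m, n, k}): φ is true.
  y (successors {u, x, y, m, n, k}): φ is true.
  z (successors {v, z, t, m, n}): φ is true.
  t (successors {x, y, z, t, k}): φ is true.
  m (successors {u, v, m, n, k}): φ is true.
  n (successors {u, w, y, t, n}): φ is true.
  k (successors {u, v, x, z, k}): φ is true.
For instance, at u:
  At u: Box Dia not s requires Dia not s at every successor {u, v, w, x, y, n, k}.
    At u: Dia not s is true.
    At v: Dia not s is true.
    At w: Dia not s is true.
    At x: Dia not s is true.
    At y: Dia not s is true.
    At n: Dia not s is true.
    At k: Dia not s is true.
  So Box Dia not s is true at u.
Satisfying worlds: {u, v, w, x, y, z, t, m, n, k}

u, v, w, x, y, z, t, m, n, k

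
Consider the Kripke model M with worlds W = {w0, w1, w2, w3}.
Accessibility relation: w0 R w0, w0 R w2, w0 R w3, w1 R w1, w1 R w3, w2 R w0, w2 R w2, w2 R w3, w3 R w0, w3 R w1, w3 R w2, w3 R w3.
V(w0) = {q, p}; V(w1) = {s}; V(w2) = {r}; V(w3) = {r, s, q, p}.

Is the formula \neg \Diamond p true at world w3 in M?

No

At w3: \Diamond p is true, so \neg \Diamond p is false.
  At w3: \Diamond p requires p at some successor in {w0, w1, w2, w3}.
    p holds at w0, so \Diamond p is true at w3.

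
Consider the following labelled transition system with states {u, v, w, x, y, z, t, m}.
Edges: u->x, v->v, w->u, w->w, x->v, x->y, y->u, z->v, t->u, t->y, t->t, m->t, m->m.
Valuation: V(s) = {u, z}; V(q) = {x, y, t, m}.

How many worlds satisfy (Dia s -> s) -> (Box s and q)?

3

Let φ = (Dia s -> s) -> (Box s and q). Evaluate φ at each world:
  u (successors {x}): φ is false.
  v (successors {v}): φ is false.
  w (successors {u, w}): φ is true.
  x (successors {v, y}): φ is false.
  y (successors {u}): φ is true.
  z (successors {v}): φ is false.
  t (successors {u, y, t}): φ is true.
  m (successors {t, m}): φ is false.
For instance, at z:
  At z: Dia s -> s is true, Box s and q is false, so (Dia s -> s) -> (Box s and q) is false.
    At z: Dia s is false, s is true, so Dia s -> s is true.
      At z: Dia s requires s at some successor in {v}.
        At v: s is false.
      So Dia s is false at z.
    At z: Box s is false, q is false, so Box s and q is false.
      At z: Box s requires s at every successor {v}.
        s fails at v, so Box s is false at z.
Satisfying worlds: {w, y, t}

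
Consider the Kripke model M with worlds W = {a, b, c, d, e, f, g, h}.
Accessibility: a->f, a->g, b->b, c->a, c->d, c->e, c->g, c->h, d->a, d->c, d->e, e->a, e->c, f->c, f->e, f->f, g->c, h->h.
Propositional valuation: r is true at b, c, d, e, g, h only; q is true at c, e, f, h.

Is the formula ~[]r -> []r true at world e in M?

At e: ~[]r is true, []r is false, so ~[]r -> []r is false.
  At e: []r is false, so ~[]r is true.
    At e: []r requires r at every successor {a, c}.
      r fails at a, so []r is false at e.
  At e: []r requires r at every successor {a, c}.
    r fails at a, so []r is false at e.

No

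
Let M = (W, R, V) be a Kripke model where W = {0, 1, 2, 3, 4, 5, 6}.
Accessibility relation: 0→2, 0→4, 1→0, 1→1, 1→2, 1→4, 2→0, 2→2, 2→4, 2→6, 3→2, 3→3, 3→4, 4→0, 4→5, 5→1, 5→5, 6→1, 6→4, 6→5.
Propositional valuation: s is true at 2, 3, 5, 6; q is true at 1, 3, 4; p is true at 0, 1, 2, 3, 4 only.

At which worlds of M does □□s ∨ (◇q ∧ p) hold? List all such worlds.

0, 1, 2, 3

Let φ = □□s ∨ (◇q ∧ p). Evaluate φ at each world:
  0 (successors {2, 4}): φ is true.
  1 (successors {0, 1, 2, 4}): φ is true.
  2 (successors {0, 2, 4, 6}): φ is true.
  3 (successors {2, 3, 4}): φ is true.
  4 (successors {0, 5}): φ is false.
  5 (successors {1, 5}): φ is false.
  6 (successors {1, 4, 5}): φ is false.
For instance, at 4:
  At 4: □□s is false, ◇q ∧ p is false, so □□s ∨ (◇q ∧ p) is false.
    At 4: □□s requires □s at every successor {0, 5}.
      □s fails at 0, so □□s is false at 4.
    At 4: ◇q is false, p is true, so ◇q ∧ p is false.
      At 4: ◇q requires q at some successor in {0, 5}.
        At 0: q is false.
        At 5: q is false.
      So ◇q is false at 4.
Satisfying worlds: {0, 1, 2, 3}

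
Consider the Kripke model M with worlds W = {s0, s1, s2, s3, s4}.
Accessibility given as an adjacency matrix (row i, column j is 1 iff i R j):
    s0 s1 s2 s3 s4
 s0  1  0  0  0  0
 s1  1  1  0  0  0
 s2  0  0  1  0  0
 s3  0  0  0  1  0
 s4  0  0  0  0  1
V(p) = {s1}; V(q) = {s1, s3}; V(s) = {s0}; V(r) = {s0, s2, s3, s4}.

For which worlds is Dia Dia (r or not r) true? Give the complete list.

Let φ = Dia Dia (r or not r). Evaluate φ at each world:
  s0 (successors {s0}): φ is true.
  s1 (successors {s0, s1}): φ is true.
  s2 (successors {s2}): φ is true.
  s3 (successors {s3}): φ is true.
  s4 (successors {s4}): φ is true.
For instance, at s4:
  At s4: Dia Dia (r or not r) requires Dia (r or not r) at some successor in {s4}.
    Dia (r or not r) holds at s4, so Dia Dia (r or not r) is true at s4.
      At s4: Dia (r or not r) requires r or not r at some successor in {s4}.
        r or not r holds at s4, so Dia (r or not r) is true at s4.
Satisfying worlds: {s0, s1, s2, s3, s4}

s0, s1, s2, s3, s4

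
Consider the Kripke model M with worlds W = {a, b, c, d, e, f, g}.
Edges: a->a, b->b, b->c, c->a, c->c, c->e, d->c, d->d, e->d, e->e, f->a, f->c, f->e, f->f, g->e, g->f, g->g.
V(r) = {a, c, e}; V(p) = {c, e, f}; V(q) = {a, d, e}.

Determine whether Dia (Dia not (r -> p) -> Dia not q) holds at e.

Yes

Recall that Dia ψ holds at a world iff ψ holds at some accessible world.
At e: Dia (Dia not (r -> p) -> Dia not q) requires Dia not (r -> p) -> Dia not q at some successor in {d, e}.
  Dia not (r -> p) -> Dia not q holds at d, so Dia (Dia not (r -> p) -> Dia not q) is true at e.
    At d: Dia not (r -> p) is false, Dia not q is true, so Dia not (r -> p) -> Dia not q is true.
      At d: Dia not (r -> p) requires not (r -> p) at some successor in {c, d}.
        At c: not (r -> p) is false.
        At d: not (r -> p) is false.
      So Dia not (r -> p) is false at d.
      At d: Dia not q requires not q at some successor in {c, d}.
        not q holds at c, so Dia not q is true at d.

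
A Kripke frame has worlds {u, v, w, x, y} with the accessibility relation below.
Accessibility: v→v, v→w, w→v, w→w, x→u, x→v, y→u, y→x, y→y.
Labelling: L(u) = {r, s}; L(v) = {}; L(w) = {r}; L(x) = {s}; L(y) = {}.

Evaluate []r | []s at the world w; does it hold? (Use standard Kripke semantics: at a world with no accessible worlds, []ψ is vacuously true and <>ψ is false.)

No

At w: []r is false, []s is false, so []r | []s is false.
  At w: []r requires r at every successor {v, w}.
    r fails at v, so []r is false at w.
  At w: []s requires s at every successor {v, w}.
    s fails at v, so []s is false at w.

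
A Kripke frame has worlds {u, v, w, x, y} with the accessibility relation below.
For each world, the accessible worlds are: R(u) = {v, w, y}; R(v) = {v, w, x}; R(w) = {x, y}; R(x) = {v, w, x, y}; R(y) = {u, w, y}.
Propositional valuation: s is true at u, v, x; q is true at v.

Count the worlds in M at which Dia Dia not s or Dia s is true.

Let φ = Dia Dia not s or Dia s. Evaluate φ at each world:
  u (successors {v, w, y}): φ is true.
  v (successors {v, w, x}): φ is true.
  w (successors {x, y}): φ is true.
  x (successors {v, w, x, y}): φ is true.
  y (successors {u, w, y}): φ is true.
For instance, at v:
  At v: Dia Dia not s is true, Dia s is true, so Dia Dia not s or Dia s is true.
    At v: Dia Dia not s requires Dia not s at some successor in {v, w, x}.
      Dia not s holds at v, so Dia Dia not s is true at v.
    At v: Dia s requires s at some successor in {v, w, x}.
      s holds at v, so Dia s is true at v.
Satisfying worlds: {u, v, w, x, y}

5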